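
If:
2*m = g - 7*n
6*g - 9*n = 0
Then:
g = 3*n/2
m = -11*n/4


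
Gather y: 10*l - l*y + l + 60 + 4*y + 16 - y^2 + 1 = 11*l - y^2 + y*(4 - l) + 77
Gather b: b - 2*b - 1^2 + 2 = 1 - b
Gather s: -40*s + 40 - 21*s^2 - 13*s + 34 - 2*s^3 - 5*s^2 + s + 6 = -2*s^3 - 26*s^2 - 52*s + 80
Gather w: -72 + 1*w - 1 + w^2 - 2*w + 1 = w^2 - w - 72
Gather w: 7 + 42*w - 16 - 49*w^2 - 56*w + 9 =-49*w^2 - 14*w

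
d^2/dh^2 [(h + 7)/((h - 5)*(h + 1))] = 2*(h^3 + 21*h^2 - 69*h + 127)/(h^6 - 12*h^5 + 33*h^4 + 56*h^3 - 165*h^2 - 300*h - 125)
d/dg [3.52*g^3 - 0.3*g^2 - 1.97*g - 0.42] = 10.56*g^2 - 0.6*g - 1.97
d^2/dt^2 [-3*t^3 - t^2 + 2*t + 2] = -18*t - 2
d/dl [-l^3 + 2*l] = 2 - 3*l^2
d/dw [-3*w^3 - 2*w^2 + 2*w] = -9*w^2 - 4*w + 2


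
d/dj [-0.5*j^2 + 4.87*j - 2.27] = 4.87 - 1.0*j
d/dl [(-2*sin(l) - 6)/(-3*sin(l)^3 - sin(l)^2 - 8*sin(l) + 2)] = 2*(-6*sin(l)^3 - 28*sin(l)^2 - 6*sin(l) - 26)*cos(l)/(3*sin(l)^3 + sin(l)^2 + 8*sin(l) - 2)^2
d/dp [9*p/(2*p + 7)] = 63/(2*p + 7)^2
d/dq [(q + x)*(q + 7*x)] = 2*q + 8*x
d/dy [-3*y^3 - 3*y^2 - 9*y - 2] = -9*y^2 - 6*y - 9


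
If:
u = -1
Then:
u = -1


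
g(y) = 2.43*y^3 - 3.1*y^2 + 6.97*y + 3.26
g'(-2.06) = 50.68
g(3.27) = 77.87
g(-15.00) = -9000.04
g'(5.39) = 185.34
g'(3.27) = 64.65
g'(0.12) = 6.33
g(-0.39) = -0.07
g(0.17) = 4.37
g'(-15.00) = 1740.22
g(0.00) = 3.26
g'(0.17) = 6.13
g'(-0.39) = 10.50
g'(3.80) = 88.68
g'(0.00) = 6.97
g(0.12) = 4.06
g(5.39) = 331.28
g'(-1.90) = 45.07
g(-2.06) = -45.50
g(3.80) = 118.32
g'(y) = 7.29*y^2 - 6.2*y + 6.97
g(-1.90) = -37.84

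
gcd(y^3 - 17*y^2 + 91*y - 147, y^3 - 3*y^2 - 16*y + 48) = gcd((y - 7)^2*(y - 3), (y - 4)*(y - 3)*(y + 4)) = y - 3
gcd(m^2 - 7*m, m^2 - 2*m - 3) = 1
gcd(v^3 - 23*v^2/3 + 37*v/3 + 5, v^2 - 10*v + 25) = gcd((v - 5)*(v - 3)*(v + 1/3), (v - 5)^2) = v - 5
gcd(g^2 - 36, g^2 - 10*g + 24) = g - 6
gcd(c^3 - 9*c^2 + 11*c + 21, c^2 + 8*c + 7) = c + 1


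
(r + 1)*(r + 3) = r^2 + 4*r + 3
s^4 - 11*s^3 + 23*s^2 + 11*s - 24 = (s - 8)*(s - 3)*(s - 1)*(s + 1)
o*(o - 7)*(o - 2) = o^3 - 9*o^2 + 14*o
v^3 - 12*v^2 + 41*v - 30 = (v - 6)*(v - 5)*(v - 1)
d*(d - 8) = d^2 - 8*d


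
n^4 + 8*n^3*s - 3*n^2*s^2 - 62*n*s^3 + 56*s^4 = (n - 2*s)*(n - s)*(n + 4*s)*(n + 7*s)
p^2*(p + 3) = p^3 + 3*p^2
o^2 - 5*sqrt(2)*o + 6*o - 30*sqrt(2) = (o + 6)*(o - 5*sqrt(2))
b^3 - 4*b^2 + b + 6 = (b - 3)*(b - 2)*(b + 1)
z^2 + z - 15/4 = (z - 3/2)*(z + 5/2)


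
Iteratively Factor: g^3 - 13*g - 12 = (g - 4)*(g^2 + 4*g + 3) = (g - 4)*(g + 1)*(g + 3)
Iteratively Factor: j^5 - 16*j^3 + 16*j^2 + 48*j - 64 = (j + 4)*(j^4 - 4*j^3 + 16*j - 16) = (j - 2)*(j + 4)*(j^3 - 2*j^2 - 4*j + 8) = (j - 2)^2*(j + 4)*(j^2 - 4) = (j - 2)^3*(j + 4)*(j + 2)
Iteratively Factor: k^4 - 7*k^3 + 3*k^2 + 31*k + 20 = (k + 1)*(k^3 - 8*k^2 + 11*k + 20) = (k + 1)^2*(k^2 - 9*k + 20) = (k - 4)*(k + 1)^2*(k - 5)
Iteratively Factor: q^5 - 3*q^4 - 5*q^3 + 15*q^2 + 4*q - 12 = (q + 1)*(q^4 - 4*q^3 - q^2 + 16*q - 12) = (q - 2)*(q + 1)*(q^3 - 2*q^2 - 5*q + 6) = (q - 2)*(q + 1)*(q + 2)*(q^2 - 4*q + 3) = (q - 2)*(q - 1)*(q + 1)*(q + 2)*(q - 3)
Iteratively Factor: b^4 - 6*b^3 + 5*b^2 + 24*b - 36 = (b - 2)*(b^3 - 4*b^2 - 3*b + 18) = (b - 3)*(b - 2)*(b^2 - b - 6) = (b - 3)*(b - 2)*(b + 2)*(b - 3)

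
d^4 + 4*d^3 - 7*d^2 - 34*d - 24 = (d - 3)*(d + 1)*(d + 2)*(d + 4)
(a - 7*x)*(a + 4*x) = a^2 - 3*a*x - 28*x^2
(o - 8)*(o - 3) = o^2 - 11*o + 24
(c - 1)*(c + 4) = c^2 + 3*c - 4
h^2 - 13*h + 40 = (h - 8)*(h - 5)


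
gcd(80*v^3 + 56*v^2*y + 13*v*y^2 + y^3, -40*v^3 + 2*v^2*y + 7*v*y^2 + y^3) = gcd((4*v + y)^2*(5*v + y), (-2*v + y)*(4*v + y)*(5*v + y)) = 20*v^2 + 9*v*y + y^2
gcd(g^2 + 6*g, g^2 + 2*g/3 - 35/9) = 1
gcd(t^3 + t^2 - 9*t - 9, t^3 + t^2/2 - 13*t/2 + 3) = t + 3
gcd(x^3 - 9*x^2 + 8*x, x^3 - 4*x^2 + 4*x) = x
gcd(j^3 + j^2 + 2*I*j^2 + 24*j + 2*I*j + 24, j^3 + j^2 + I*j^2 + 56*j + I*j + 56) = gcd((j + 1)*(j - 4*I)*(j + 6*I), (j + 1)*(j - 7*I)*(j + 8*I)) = j + 1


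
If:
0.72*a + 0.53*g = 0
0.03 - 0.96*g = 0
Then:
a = -0.02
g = 0.03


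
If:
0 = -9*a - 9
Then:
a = -1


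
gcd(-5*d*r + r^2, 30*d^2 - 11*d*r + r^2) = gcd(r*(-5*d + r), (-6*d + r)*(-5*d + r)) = -5*d + r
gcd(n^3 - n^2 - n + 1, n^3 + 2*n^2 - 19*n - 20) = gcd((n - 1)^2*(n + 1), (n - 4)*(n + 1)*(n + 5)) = n + 1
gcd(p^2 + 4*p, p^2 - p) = p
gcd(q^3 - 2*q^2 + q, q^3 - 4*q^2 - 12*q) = q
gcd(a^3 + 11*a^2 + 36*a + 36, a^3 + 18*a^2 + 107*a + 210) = a + 6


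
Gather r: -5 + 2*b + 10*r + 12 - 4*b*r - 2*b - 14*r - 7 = r*(-4*b - 4)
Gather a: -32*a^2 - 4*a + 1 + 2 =-32*a^2 - 4*a + 3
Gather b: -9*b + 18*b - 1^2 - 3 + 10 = 9*b + 6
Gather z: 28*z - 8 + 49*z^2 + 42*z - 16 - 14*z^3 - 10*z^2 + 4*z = -14*z^3 + 39*z^2 + 74*z - 24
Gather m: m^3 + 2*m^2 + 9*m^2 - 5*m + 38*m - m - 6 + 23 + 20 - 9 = m^3 + 11*m^2 + 32*m + 28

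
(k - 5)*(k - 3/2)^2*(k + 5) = k^4 - 3*k^3 - 91*k^2/4 + 75*k - 225/4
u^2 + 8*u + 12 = (u + 2)*(u + 6)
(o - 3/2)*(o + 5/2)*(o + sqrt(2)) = o^3 + o^2 + sqrt(2)*o^2 - 15*o/4 + sqrt(2)*o - 15*sqrt(2)/4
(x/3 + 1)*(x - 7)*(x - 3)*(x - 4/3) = x^4/3 - 25*x^3/9 + x^2/9 + 25*x - 28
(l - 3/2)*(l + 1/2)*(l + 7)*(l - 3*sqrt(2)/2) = l^4 - 3*sqrt(2)*l^3/2 + 6*l^3 - 9*sqrt(2)*l^2 - 31*l^2/4 - 21*l/4 + 93*sqrt(2)*l/8 + 63*sqrt(2)/8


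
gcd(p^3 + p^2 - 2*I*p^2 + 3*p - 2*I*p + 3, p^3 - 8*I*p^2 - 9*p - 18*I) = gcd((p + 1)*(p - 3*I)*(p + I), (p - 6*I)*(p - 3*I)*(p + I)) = p^2 - 2*I*p + 3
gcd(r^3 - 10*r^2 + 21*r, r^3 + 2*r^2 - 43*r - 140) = r - 7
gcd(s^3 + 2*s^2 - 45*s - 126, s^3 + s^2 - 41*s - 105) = s^2 - 4*s - 21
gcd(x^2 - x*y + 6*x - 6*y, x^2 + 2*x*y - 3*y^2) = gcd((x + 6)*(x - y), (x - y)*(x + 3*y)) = x - y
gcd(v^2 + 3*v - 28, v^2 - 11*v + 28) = v - 4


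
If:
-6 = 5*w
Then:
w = -6/5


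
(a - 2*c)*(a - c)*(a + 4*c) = a^3 + a^2*c - 10*a*c^2 + 8*c^3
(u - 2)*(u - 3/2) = u^2 - 7*u/2 + 3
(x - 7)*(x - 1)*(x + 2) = x^3 - 6*x^2 - 9*x + 14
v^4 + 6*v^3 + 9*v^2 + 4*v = v*(v + 1)^2*(v + 4)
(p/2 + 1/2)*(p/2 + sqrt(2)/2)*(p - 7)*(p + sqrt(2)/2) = p^4/4 - 3*p^3/2 + 3*sqrt(2)*p^3/8 - 9*sqrt(2)*p^2/4 - 3*p^2/2 - 21*sqrt(2)*p/8 - 3*p/2 - 7/4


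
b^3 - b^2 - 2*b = b*(b - 2)*(b + 1)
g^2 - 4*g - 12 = (g - 6)*(g + 2)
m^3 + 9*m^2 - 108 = (m - 3)*(m + 6)^2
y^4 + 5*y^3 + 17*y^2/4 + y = y*(y + 1/2)^2*(y + 4)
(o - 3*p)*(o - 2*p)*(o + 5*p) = o^3 - 19*o*p^2 + 30*p^3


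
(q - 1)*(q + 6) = q^2 + 5*q - 6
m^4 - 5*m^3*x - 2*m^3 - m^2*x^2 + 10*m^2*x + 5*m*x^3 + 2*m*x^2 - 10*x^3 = (m - 2)*(m - 5*x)*(m - x)*(m + x)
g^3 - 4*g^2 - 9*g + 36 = (g - 4)*(g - 3)*(g + 3)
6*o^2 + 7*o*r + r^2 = (o + r)*(6*o + r)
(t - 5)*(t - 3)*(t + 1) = t^3 - 7*t^2 + 7*t + 15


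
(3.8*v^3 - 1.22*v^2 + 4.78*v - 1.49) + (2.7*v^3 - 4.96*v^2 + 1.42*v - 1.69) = 6.5*v^3 - 6.18*v^2 + 6.2*v - 3.18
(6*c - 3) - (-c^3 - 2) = c^3 + 6*c - 1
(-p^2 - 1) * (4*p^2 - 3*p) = -4*p^4 + 3*p^3 - 4*p^2 + 3*p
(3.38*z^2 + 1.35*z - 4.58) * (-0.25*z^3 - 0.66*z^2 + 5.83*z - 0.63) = -0.845*z^5 - 2.5683*z^4 + 19.9594*z^3 + 8.7639*z^2 - 27.5519*z + 2.8854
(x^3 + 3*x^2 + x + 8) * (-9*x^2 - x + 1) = -9*x^5 - 28*x^4 - 11*x^3 - 70*x^2 - 7*x + 8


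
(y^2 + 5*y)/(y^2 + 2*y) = (y + 5)/(y + 2)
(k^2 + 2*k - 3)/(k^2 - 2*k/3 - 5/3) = 3*(-k^2 - 2*k + 3)/(-3*k^2 + 2*k + 5)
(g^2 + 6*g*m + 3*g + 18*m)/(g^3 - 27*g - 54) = (g + 6*m)/(g^2 - 3*g - 18)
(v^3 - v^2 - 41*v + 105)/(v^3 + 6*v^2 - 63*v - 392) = (v^2 - 8*v + 15)/(v^2 - v - 56)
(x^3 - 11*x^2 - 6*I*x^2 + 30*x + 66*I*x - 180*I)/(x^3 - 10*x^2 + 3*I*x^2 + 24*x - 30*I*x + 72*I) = (x^2 - x*(5 + 6*I) + 30*I)/(x^2 + x*(-4 + 3*I) - 12*I)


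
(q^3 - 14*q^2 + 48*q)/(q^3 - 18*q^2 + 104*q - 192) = q/(q - 4)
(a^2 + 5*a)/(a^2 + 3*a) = (a + 5)/(a + 3)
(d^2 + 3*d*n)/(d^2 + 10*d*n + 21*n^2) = d/(d + 7*n)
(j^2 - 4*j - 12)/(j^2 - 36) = (j + 2)/(j + 6)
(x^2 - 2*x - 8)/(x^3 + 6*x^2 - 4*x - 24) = (x - 4)/(x^2 + 4*x - 12)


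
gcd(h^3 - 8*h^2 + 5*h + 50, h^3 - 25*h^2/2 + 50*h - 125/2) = h^2 - 10*h + 25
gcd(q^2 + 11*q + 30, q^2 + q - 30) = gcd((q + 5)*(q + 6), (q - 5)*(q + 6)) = q + 6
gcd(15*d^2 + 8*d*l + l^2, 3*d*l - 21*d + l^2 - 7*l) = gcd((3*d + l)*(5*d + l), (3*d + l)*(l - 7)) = 3*d + l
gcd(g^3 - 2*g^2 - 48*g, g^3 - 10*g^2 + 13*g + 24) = g - 8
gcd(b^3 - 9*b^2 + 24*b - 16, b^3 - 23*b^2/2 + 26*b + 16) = b - 4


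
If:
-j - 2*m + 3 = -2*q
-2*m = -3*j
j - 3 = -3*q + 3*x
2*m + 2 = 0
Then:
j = -2/3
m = -1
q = -17/6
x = -73/18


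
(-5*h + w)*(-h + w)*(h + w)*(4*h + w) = 20*h^4 + h^3*w - 21*h^2*w^2 - h*w^3 + w^4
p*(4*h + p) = 4*h*p + p^2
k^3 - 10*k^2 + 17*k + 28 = (k - 7)*(k - 4)*(k + 1)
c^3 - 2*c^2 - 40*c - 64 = (c - 8)*(c + 2)*(c + 4)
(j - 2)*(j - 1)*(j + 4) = j^3 + j^2 - 10*j + 8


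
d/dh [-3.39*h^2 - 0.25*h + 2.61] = -6.78*h - 0.25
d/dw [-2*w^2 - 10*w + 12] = -4*w - 10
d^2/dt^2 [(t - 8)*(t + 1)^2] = 6*t - 12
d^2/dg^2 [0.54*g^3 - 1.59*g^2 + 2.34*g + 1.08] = 3.24*g - 3.18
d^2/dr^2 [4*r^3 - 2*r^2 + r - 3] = 24*r - 4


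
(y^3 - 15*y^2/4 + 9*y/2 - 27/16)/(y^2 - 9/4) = (8*y^2 - 18*y + 9)/(4*(2*y + 3))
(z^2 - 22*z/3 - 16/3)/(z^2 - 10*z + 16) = (z + 2/3)/(z - 2)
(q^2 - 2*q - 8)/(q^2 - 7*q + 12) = (q + 2)/(q - 3)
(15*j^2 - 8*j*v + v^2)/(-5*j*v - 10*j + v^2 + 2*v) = (-3*j + v)/(v + 2)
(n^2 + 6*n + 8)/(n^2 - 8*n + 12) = (n^2 + 6*n + 8)/(n^2 - 8*n + 12)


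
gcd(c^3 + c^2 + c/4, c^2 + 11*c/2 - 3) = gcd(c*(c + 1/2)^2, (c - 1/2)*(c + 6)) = 1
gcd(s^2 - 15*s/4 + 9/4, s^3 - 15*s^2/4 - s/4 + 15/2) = s - 3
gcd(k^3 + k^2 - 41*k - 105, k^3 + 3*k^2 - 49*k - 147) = k^2 - 4*k - 21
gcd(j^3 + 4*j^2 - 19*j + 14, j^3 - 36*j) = 1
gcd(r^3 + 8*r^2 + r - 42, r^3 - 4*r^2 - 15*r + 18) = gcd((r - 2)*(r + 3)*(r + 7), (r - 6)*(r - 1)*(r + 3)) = r + 3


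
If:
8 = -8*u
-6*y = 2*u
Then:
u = -1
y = 1/3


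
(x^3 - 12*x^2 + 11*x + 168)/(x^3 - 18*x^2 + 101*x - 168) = (x + 3)/(x - 3)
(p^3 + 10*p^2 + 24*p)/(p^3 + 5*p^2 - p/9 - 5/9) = 9*p*(p^2 + 10*p + 24)/(9*p^3 + 45*p^2 - p - 5)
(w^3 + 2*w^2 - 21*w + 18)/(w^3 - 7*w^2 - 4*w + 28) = (w^3 + 2*w^2 - 21*w + 18)/(w^3 - 7*w^2 - 4*w + 28)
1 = 1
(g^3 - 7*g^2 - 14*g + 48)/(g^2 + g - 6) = g - 8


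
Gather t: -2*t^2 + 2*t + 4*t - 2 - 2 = -2*t^2 + 6*t - 4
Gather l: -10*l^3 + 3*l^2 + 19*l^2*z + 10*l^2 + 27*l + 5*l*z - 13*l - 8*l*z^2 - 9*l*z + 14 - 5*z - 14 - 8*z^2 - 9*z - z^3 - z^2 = -10*l^3 + l^2*(19*z + 13) + l*(-8*z^2 - 4*z + 14) - z^3 - 9*z^2 - 14*z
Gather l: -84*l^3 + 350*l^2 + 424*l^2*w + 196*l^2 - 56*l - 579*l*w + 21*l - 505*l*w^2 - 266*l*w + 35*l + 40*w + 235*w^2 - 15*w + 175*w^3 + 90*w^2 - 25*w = -84*l^3 + l^2*(424*w + 546) + l*(-505*w^2 - 845*w) + 175*w^3 + 325*w^2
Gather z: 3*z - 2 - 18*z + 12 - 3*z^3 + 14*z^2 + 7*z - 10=-3*z^3 + 14*z^2 - 8*z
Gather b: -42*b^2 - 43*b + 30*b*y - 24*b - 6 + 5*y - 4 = -42*b^2 + b*(30*y - 67) + 5*y - 10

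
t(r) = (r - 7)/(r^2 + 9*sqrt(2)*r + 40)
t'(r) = (-2*r - 9*sqrt(2))*(r - 7)/(r^2 + 9*sqrt(2)*r + 40)^2 + 1/(r^2 + 9*sqrt(2)*r + 40) = (r^2 + 9*sqrt(2)*r - (r - 7)*(2*r + 9*sqrt(2)) + 40)/(r^2 + 9*sqrt(2)*r + 40)^2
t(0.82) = -0.12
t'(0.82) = 0.05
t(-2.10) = -0.51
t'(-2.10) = 0.30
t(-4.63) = -4.64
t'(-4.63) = 6.82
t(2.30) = -0.06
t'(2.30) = 0.03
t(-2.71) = -0.76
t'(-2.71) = 0.51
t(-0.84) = -0.26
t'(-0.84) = 0.13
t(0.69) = -0.13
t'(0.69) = 0.06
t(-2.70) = -0.75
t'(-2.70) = 0.50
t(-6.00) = 35.37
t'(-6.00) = 67.33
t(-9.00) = -2.48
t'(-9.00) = -1.87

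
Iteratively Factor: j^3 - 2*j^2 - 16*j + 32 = (j + 4)*(j^2 - 6*j + 8) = (j - 4)*(j + 4)*(j - 2)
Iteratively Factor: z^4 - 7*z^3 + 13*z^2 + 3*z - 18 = (z - 3)*(z^3 - 4*z^2 + z + 6) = (z - 3)*(z - 2)*(z^2 - 2*z - 3) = (z - 3)^2*(z - 2)*(z + 1)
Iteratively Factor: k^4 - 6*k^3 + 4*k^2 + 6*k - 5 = (k + 1)*(k^3 - 7*k^2 + 11*k - 5) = (k - 5)*(k + 1)*(k^2 - 2*k + 1) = (k - 5)*(k - 1)*(k + 1)*(k - 1)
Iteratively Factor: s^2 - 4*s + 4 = (s - 2)*(s - 2)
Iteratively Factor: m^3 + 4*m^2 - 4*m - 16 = (m + 4)*(m^2 - 4) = (m + 2)*(m + 4)*(m - 2)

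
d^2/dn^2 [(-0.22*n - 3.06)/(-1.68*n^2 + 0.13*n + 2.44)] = ((-2.2176*n - 10.2244)*(-1.68*n^2 + 0.13*n + 2.44) - (0.22*n + 3.06)*(3.36*n - 0.13)*(6.72*n - 0.26))/(-1.68*n^2 + 0.13*n + 2.44)^3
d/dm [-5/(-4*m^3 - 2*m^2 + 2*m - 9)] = 10*(-6*m^2 - 2*m + 1)/(4*m^3 + 2*m^2 - 2*m + 9)^2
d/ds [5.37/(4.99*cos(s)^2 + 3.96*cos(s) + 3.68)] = (53.5926*cos(s) + 21.2652)*sin(s)/(4.99*cos(s)^2 + 3.96*cos(s) + 3.68)^2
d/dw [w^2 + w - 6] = 2*w + 1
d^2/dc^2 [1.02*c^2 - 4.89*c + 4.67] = 2.04000000000000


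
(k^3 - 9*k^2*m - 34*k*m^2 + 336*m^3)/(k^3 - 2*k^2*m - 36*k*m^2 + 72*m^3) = (k^2 - 15*k*m + 56*m^2)/(k^2 - 8*k*m + 12*m^2)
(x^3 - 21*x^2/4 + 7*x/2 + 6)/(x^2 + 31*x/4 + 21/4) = (x^2 - 6*x + 8)/(x + 7)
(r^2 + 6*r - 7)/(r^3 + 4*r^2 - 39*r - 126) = (r - 1)/(r^2 - 3*r - 18)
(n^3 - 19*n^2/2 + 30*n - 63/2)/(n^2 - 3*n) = n - 13/2 + 21/(2*n)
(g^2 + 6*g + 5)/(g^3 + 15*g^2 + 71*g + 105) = (g + 1)/(g^2 + 10*g + 21)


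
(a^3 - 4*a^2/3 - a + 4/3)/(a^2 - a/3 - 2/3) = (3*a^2 - a - 4)/(3*a + 2)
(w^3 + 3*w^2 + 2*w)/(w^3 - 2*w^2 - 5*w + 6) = w*(w + 1)/(w^2 - 4*w + 3)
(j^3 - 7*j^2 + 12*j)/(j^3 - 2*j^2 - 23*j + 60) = j/(j + 5)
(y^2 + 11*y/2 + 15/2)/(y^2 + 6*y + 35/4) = 2*(y + 3)/(2*y + 7)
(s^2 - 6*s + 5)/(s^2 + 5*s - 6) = (s - 5)/(s + 6)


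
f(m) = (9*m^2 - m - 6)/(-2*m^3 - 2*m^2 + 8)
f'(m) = (18*m - 1)/(-2*m^3 - 2*m^2 + 8) + (6*m^2 + 4*m)*(9*m^2 - m - 6)/(-2*m^3 - 2*m^2 + 8)^2 = (-m*(3*m + 2)*(-9*m^2 + m + 6) + (1 - 18*m)*(m^3 + m^2 - 4))/(2*(m^3 + m^2 - 4)^2)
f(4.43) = -0.81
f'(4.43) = 0.15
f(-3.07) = 1.74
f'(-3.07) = 0.44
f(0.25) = -0.73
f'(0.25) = 0.32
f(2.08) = -1.65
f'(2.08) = 1.09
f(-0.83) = 0.13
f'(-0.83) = -2.04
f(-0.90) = 0.28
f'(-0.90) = -2.15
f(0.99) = 0.45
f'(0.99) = 5.18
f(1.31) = 113.59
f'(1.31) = 24956.60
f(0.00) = -0.75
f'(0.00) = -0.12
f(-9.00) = 0.56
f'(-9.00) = 0.07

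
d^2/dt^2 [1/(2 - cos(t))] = (cos(t)^2 + 2*cos(t) - 2)/(cos(t) - 2)^3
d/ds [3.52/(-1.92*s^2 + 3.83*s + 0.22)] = (13.5168*s - 13.4816)/(-1.92*s^2 + 3.83*s + 0.22)^2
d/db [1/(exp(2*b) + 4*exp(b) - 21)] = 2*(-exp(b) - 2)*exp(b)/(exp(2*b) + 4*exp(b) - 21)^2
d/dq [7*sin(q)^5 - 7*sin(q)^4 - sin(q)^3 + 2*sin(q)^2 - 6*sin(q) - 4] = (35*sin(q)^4 - 28*sin(q)^3 - 3*sin(q)^2 + 4*sin(q) - 6)*cos(q)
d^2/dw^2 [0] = 0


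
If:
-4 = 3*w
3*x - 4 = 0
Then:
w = -4/3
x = 4/3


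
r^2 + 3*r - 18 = (r - 3)*(r + 6)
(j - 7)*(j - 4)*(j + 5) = j^3 - 6*j^2 - 27*j + 140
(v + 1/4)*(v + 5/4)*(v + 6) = v^3 + 15*v^2/2 + 149*v/16 + 15/8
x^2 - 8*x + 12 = (x - 6)*(x - 2)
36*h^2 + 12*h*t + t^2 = (6*h + t)^2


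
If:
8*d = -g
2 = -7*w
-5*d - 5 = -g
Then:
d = -5/13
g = 40/13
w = -2/7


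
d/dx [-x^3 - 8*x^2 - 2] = x*(-3*x - 16)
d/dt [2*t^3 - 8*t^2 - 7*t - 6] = 6*t^2 - 16*t - 7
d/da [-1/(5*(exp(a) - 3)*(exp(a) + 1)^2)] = (3*exp(a) - 5)*exp(a)/(5*(exp(a) - 3)^2*(exp(a) + 1)^3)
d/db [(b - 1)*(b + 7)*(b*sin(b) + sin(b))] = (b - 1)*(b + 1)*sin(b) + (b - 1)*(b + 7)*(b*cos(b) + sqrt(2)*sin(b + pi/4)) + (b + 1)*(b + 7)*sin(b)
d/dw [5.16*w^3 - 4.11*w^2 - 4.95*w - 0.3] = 15.48*w^2 - 8.22*w - 4.95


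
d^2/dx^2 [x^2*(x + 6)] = 6*x + 12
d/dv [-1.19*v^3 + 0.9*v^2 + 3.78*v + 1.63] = -3.57*v^2 + 1.8*v + 3.78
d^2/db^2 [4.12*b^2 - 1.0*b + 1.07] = 8.24000000000000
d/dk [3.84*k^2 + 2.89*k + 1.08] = 7.68*k + 2.89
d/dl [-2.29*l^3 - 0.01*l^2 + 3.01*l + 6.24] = -6.87*l^2 - 0.02*l + 3.01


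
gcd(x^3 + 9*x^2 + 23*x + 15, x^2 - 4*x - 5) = x + 1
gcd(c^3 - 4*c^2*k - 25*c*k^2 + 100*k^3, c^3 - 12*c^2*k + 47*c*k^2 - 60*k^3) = c^2 - 9*c*k + 20*k^2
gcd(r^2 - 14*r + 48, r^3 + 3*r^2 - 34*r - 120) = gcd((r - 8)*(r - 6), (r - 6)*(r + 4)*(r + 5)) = r - 6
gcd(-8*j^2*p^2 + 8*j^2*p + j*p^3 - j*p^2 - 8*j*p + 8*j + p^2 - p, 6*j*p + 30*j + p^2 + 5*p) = 1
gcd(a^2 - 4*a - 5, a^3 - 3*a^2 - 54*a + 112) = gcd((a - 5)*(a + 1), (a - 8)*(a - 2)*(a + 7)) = 1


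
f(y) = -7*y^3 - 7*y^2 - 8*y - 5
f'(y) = -21*y^2 - 14*y - 8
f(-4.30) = 456.52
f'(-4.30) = -336.09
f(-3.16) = 171.26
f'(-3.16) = -173.46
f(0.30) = -8.22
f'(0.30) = -14.09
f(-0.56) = -1.49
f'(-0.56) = -6.75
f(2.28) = -142.60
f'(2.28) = -149.09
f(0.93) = -24.12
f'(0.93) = -39.18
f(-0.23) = -3.45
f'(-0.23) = -5.89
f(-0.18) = -3.75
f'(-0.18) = -6.16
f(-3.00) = 145.00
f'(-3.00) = -155.00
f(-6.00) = 1303.00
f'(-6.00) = -680.00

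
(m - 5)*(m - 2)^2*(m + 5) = m^4 - 4*m^3 - 21*m^2 + 100*m - 100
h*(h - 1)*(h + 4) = h^3 + 3*h^2 - 4*h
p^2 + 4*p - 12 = (p - 2)*(p + 6)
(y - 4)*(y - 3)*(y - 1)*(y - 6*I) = y^4 - 8*y^3 - 6*I*y^3 + 19*y^2 + 48*I*y^2 - 12*y - 114*I*y + 72*I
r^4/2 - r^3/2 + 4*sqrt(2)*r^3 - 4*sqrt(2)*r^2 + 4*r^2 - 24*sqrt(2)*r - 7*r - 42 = (r/2 + 1)*(r - 3)*(r + sqrt(2))*(r + 7*sqrt(2))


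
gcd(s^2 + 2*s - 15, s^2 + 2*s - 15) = s^2 + 2*s - 15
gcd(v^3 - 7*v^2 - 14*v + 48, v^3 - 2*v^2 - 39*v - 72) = v^2 - 5*v - 24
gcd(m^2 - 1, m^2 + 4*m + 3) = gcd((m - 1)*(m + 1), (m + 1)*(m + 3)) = m + 1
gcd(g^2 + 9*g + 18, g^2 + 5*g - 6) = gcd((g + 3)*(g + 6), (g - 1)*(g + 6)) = g + 6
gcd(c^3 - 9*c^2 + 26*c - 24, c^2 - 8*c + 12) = c - 2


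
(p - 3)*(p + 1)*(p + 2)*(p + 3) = p^4 + 3*p^3 - 7*p^2 - 27*p - 18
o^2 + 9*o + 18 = (o + 3)*(o + 6)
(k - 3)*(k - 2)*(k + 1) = k^3 - 4*k^2 + k + 6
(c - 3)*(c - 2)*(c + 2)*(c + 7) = c^4 + 4*c^3 - 25*c^2 - 16*c + 84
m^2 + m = m*(m + 1)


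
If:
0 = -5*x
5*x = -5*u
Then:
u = 0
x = 0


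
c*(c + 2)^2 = c^3 + 4*c^2 + 4*c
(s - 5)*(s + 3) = s^2 - 2*s - 15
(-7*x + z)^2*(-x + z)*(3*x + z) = -147*x^4 + 140*x^3*z + 18*x^2*z^2 - 12*x*z^3 + z^4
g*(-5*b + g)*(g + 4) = -5*b*g^2 - 20*b*g + g^3 + 4*g^2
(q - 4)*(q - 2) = q^2 - 6*q + 8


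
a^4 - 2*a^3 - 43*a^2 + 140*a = a*(a - 5)*(a - 4)*(a + 7)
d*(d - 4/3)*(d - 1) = d^3 - 7*d^2/3 + 4*d/3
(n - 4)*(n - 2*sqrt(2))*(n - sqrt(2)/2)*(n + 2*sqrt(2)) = n^4 - 4*n^3 - sqrt(2)*n^3/2 - 8*n^2 + 2*sqrt(2)*n^2 + 4*sqrt(2)*n + 32*n - 16*sqrt(2)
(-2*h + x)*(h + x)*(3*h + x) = -6*h^3 - 5*h^2*x + 2*h*x^2 + x^3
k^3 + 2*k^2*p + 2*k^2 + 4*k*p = k*(k + 2)*(k + 2*p)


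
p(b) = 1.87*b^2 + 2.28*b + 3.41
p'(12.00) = 47.16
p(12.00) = 300.05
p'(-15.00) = -53.82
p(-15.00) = 389.96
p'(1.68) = 8.56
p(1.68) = 12.52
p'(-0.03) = 2.17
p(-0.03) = 3.34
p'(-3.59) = -11.15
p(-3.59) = 19.33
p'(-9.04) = -31.53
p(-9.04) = 135.62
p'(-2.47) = -6.96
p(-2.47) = 9.19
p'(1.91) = 9.42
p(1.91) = 14.59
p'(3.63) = 15.86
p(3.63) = 36.33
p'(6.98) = 28.39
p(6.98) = 110.43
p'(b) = 3.74*b + 2.28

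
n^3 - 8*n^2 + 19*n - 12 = (n - 4)*(n - 3)*(n - 1)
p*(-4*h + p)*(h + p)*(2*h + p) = -8*h^3*p - 10*h^2*p^2 - h*p^3 + p^4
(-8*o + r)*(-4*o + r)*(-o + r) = -32*o^3 + 44*o^2*r - 13*o*r^2 + r^3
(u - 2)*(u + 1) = u^2 - u - 2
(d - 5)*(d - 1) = d^2 - 6*d + 5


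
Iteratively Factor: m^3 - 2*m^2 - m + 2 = (m - 2)*(m^2 - 1) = (m - 2)*(m - 1)*(m + 1)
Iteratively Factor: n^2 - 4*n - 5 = (n - 5)*(n + 1)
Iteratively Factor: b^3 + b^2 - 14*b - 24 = (b + 2)*(b^2 - b - 12) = (b + 2)*(b + 3)*(b - 4)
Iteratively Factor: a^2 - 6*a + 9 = (a - 3)*(a - 3)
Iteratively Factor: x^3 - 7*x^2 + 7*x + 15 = (x - 3)*(x^2 - 4*x - 5) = (x - 3)*(x + 1)*(x - 5)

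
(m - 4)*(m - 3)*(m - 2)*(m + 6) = m^4 - 3*m^3 - 28*m^2 + 132*m - 144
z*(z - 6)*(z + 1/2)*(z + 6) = z^4 + z^3/2 - 36*z^2 - 18*z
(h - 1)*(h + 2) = h^2 + h - 2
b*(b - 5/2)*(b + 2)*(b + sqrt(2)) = b^4 - b^3/2 + sqrt(2)*b^3 - 5*b^2 - sqrt(2)*b^2/2 - 5*sqrt(2)*b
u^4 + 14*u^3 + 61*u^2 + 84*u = u*(u + 3)*(u + 4)*(u + 7)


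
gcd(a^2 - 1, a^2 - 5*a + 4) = a - 1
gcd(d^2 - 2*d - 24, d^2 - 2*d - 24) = d^2 - 2*d - 24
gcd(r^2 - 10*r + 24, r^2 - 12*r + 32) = r - 4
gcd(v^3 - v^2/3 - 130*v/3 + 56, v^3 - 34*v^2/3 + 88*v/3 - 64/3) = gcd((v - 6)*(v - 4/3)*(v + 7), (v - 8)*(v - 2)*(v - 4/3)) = v - 4/3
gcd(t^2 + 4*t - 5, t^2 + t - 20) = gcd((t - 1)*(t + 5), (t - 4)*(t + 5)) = t + 5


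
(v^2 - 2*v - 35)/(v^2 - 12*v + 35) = (v + 5)/(v - 5)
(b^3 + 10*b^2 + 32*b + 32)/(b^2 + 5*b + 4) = (b^2 + 6*b + 8)/(b + 1)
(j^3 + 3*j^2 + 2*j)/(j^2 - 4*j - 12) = j*(j + 1)/(j - 6)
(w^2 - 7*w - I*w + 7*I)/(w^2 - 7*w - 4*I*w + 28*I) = (w - I)/(w - 4*I)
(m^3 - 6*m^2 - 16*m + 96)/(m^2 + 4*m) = m - 10 + 24/m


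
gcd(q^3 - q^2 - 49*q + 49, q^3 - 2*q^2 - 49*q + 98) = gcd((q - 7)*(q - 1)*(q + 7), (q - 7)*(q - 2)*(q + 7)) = q^2 - 49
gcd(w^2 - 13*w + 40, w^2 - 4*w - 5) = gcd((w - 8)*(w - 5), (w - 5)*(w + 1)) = w - 5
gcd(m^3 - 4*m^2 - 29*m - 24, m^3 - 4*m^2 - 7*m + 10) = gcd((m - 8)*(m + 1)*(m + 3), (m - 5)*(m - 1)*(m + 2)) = 1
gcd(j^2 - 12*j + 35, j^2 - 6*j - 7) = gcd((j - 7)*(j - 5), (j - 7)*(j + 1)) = j - 7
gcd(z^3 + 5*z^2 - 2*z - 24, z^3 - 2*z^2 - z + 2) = z - 2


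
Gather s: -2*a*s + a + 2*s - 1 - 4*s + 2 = a + s*(-2*a - 2) + 1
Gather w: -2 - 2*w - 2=-2*w - 4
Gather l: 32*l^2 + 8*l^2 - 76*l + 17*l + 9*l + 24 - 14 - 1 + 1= 40*l^2 - 50*l + 10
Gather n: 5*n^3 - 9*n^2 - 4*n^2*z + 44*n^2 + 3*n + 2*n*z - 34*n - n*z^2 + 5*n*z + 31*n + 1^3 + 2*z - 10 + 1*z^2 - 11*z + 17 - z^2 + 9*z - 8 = 5*n^3 + n^2*(35 - 4*z) + n*(-z^2 + 7*z)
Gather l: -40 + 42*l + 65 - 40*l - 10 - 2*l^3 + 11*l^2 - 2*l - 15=-2*l^3 + 11*l^2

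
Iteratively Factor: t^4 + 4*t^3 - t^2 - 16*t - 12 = (t + 2)*(t^3 + 2*t^2 - 5*t - 6) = (t - 2)*(t + 2)*(t^2 + 4*t + 3) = (t - 2)*(t + 1)*(t + 2)*(t + 3)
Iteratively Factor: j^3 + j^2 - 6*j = (j)*(j^2 + j - 6) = j*(j + 3)*(j - 2)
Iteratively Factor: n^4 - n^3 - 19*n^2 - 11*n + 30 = (n + 2)*(n^3 - 3*n^2 - 13*n + 15) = (n + 2)*(n + 3)*(n^2 - 6*n + 5) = (n - 5)*(n + 2)*(n + 3)*(n - 1)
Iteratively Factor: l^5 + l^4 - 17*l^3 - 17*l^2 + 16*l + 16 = (l - 1)*(l^4 + 2*l^3 - 15*l^2 - 32*l - 16) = (l - 4)*(l - 1)*(l^3 + 6*l^2 + 9*l + 4) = (l - 4)*(l - 1)*(l + 1)*(l^2 + 5*l + 4) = (l - 4)*(l - 1)*(l + 1)*(l + 4)*(l + 1)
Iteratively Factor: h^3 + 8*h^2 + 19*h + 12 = (h + 1)*(h^2 + 7*h + 12) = (h + 1)*(h + 3)*(h + 4)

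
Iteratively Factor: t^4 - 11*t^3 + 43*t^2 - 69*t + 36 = (t - 3)*(t^3 - 8*t^2 + 19*t - 12) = (t - 4)*(t - 3)*(t^2 - 4*t + 3) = (t - 4)*(t - 3)^2*(t - 1)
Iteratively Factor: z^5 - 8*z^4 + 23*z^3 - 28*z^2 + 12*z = (z)*(z^4 - 8*z^3 + 23*z^2 - 28*z + 12) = z*(z - 1)*(z^3 - 7*z^2 + 16*z - 12) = z*(z - 3)*(z - 1)*(z^2 - 4*z + 4) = z*(z - 3)*(z - 2)*(z - 1)*(z - 2)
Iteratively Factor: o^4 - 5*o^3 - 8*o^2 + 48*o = (o + 3)*(o^3 - 8*o^2 + 16*o) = (o - 4)*(o + 3)*(o^2 - 4*o) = o*(o - 4)*(o + 3)*(o - 4)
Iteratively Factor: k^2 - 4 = (k + 2)*(k - 2)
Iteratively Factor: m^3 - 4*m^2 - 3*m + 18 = (m - 3)*(m^2 - m - 6) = (m - 3)^2*(m + 2)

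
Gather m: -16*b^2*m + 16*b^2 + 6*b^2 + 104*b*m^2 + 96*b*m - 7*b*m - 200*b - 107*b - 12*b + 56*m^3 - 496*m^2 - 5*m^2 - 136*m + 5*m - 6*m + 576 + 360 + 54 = 22*b^2 - 319*b + 56*m^3 + m^2*(104*b - 501) + m*(-16*b^2 + 89*b - 137) + 990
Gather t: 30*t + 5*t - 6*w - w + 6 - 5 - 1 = 35*t - 7*w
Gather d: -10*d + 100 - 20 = 80 - 10*d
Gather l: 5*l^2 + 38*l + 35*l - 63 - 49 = 5*l^2 + 73*l - 112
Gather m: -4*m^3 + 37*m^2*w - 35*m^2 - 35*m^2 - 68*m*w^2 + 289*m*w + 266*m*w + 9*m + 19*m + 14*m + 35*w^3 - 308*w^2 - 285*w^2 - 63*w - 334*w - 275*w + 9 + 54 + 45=-4*m^3 + m^2*(37*w - 70) + m*(-68*w^2 + 555*w + 42) + 35*w^3 - 593*w^2 - 672*w + 108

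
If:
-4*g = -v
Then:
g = v/4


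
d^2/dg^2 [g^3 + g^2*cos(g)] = -g^2*cos(g) - 4*g*sin(g) + 6*g + 2*cos(g)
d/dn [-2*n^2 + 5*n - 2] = 5 - 4*n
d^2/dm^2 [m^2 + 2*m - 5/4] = 2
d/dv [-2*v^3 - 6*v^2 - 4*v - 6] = -6*v^2 - 12*v - 4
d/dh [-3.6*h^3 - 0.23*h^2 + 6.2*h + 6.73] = -10.8*h^2 - 0.46*h + 6.2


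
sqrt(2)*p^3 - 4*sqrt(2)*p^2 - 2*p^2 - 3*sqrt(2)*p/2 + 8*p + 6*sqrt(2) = (p - 4)*(p - 3*sqrt(2)/2)*(sqrt(2)*p + 1)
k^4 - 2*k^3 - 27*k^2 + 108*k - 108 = (k - 3)^2*(k - 2)*(k + 6)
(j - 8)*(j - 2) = j^2 - 10*j + 16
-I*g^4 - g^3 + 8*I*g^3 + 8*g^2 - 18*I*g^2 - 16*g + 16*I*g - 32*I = (g - 4)^2*(g - 2*I)*(-I*g + 1)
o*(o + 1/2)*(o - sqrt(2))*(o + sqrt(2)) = o^4 + o^3/2 - 2*o^2 - o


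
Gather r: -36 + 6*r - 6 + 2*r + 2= 8*r - 40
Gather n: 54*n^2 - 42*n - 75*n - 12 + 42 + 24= 54*n^2 - 117*n + 54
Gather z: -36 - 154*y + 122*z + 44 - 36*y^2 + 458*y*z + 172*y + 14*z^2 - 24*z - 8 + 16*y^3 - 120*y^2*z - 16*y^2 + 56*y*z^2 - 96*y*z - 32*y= 16*y^3 - 52*y^2 - 14*y + z^2*(56*y + 14) + z*(-120*y^2 + 362*y + 98)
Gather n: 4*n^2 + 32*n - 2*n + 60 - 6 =4*n^2 + 30*n + 54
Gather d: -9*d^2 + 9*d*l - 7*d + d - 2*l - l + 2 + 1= -9*d^2 + d*(9*l - 6) - 3*l + 3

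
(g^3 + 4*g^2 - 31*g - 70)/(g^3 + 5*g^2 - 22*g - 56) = (g - 5)/(g - 4)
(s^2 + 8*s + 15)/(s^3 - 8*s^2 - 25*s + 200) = (s + 3)/(s^2 - 13*s + 40)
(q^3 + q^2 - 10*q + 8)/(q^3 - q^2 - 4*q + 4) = (q + 4)/(q + 2)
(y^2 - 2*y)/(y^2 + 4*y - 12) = y/(y + 6)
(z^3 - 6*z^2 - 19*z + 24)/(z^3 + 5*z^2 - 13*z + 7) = (z^2 - 5*z - 24)/(z^2 + 6*z - 7)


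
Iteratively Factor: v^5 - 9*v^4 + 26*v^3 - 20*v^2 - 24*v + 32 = (v - 2)*(v^4 - 7*v^3 + 12*v^2 + 4*v - 16) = (v - 4)*(v - 2)*(v^3 - 3*v^2 + 4) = (v - 4)*(v - 2)^2*(v^2 - v - 2) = (v - 4)*(v - 2)^2*(v + 1)*(v - 2)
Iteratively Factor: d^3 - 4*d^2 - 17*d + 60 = (d - 5)*(d^2 + d - 12) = (d - 5)*(d + 4)*(d - 3)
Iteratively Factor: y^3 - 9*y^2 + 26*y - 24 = (y - 2)*(y^2 - 7*y + 12) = (y - 3)*(y - 2)*(y - 4)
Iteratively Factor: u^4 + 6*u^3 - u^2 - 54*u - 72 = (u + 3)*(u^3 + 3*u^2 - 10*u - 24) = (u + 3)*(u + 4)*(u^2 - u - 6) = (u - 3)*(u + 3)*(u + 4)*(u + 2)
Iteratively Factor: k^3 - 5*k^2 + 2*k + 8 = (k + 1)*(k^2 - 6*k + 8) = (k - 4)*(k + 1)*(k - 2)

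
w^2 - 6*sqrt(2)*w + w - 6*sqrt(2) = (w + 1)*(w - 6*sqrt(2))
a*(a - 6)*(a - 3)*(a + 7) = a^4 - 2*a^3 - 45*a^2 + 126*a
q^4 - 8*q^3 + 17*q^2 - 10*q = q*(q - 5)*(q - 2)*(q - 1)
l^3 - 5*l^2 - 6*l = l*(l - 6)*(l + 1)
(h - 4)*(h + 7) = h^2 + 3*h - 28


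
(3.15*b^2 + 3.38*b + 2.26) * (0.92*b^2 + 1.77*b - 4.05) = 2.898*b^4 + 8.6851*b^3 - 4.6957*b^2 - 9.6888*b - 9.153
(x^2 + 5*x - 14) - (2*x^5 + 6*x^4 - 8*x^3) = -2*x^5 - 6*x^4 + 8*x^3 + x^2 + 5*x - 14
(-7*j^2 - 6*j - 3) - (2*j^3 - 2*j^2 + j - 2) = -2*j^3 - 5*j^2 - 7*j - 1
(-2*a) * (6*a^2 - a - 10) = -12*a^3 + 2*a^2 + 20*a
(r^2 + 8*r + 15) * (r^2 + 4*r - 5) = r^4 + 12*r^3 + 42*r^2 + 20*r - 75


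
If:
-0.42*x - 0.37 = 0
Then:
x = -0.88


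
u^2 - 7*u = u*(u - 7)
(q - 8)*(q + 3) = q^2 - 5*q - 24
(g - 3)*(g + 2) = g^2 - g - 6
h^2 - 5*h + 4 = (h - 4)*(h - 1)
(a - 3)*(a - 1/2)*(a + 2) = a^3 - 3*a^2/2 - 11*a/2 + 3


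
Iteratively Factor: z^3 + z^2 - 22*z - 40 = (z - 5)*(z^2 + 6*z + 8) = (z - 5)*(z + 2)*(z + 4)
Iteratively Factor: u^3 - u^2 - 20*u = (u)*(u^2 - u - 20) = u*(u - 5)*(u + 4)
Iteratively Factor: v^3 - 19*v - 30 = (v + 3)*(v^2 - 3*v - 10) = (v - 5)*(v + 3)*(v + 2)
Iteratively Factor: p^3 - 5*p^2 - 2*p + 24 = (p - 4)*(p^2 - p - 6) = (p - 4)*(p + 2)*(p - 3)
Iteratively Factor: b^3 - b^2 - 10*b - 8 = (b - 4)*(b^2 + 3*b + 2) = (b - 4)*(b + 1)*(b + 2)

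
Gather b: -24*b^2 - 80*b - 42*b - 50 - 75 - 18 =-24*b^2 - 122*b - 143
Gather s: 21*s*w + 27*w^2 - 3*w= 21*s*w + 27*w^2 - 3*w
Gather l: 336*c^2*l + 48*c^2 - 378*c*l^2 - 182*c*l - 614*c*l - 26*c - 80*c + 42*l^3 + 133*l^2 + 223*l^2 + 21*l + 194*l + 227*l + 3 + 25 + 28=48*c^2 - 106*c + 42*l^3 + l^2*(356 - 378*c) + l*(336*c^2 - 796*c + 442) + 56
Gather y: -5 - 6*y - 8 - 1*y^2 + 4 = -y^2 - 6*y - 9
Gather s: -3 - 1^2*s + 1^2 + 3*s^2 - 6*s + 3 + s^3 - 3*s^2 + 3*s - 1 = s^3 - 4*s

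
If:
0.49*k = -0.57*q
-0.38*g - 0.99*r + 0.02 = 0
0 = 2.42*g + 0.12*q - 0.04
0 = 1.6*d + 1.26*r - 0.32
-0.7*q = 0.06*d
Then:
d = 0.19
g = 0.02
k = 0.02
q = -0.02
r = 0.01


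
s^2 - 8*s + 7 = (s - 7)*(s - 1)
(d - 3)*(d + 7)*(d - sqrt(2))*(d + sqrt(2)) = d^4 + 4*d^3 - 23*d^2 - 8*d + 42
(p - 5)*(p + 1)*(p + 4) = p^3 - 21*p - 20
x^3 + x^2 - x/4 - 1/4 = (x - 1/2)*(x + 1/2)*(x + 1)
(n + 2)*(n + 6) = n^2 + 8*n + 12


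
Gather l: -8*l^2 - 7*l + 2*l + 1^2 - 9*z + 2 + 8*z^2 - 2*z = -8*l^2 - 5*l + 8*z^2 - 11*z + 3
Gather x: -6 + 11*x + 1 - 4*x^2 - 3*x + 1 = -4*x^2 + 8*x - 4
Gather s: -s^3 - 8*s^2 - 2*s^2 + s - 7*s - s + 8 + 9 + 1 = -s^3 - 10*s^2 - 7*s + 18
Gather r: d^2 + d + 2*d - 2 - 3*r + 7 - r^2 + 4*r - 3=d^2 + 3*d - r^2 + r + 2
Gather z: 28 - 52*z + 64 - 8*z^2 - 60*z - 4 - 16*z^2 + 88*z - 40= -24*z^2 - 24*z + 48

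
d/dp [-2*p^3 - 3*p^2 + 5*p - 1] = -6*p^2 - 6*p + 5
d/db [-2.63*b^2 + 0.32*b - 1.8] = 0.32 - 5.26*b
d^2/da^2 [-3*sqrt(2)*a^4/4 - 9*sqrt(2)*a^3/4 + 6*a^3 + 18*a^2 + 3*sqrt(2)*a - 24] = -9*sqrt(2)*a^2 - 27*sqrt(2)*a/2 + 36*a + 36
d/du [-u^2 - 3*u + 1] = -2*u - 3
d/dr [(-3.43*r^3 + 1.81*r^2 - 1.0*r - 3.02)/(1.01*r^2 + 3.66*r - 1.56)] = (-3.4643*r^4 - 25.1076*r^3 + 23.687*r^2 + 0.453199999999999*r + 12.6132)/(1.0201*r^4 + 7.3932*r^3 + 10.2444*r^2 - 11.4192*r + 2.4336)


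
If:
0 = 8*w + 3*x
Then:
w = -3*x/8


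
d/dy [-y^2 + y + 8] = 1 - 2*y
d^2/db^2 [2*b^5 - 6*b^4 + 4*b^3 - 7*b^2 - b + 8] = 40*b^3 - 72*b^2 + 24*b - 14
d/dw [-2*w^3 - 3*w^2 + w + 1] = -6*w^2 - 6*w + 1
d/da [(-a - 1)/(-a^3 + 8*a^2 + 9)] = (a^3 - 8*a^2 - a*(a + 1)*(3*a - 16) - 9)/(-a^3 + 8*a^2 + 9)^2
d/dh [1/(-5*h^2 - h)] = (10*h + 1)/(h^2*(5*h + 1)^2)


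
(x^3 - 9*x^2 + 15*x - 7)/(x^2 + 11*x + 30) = (x^3 - 9*x^2 + 15*x - 7)/(x^2 + 11*x + 30)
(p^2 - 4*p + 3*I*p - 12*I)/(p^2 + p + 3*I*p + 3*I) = (p - 4)/(p + 1)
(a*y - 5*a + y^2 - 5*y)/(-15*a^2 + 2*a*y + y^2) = (a*y - 5*a + y^2 - 5*y)/(-15*a^2 + 2*a*y + y^2)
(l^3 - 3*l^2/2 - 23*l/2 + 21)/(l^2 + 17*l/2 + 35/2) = (l^2 - 5*l + 6)/(l + 5)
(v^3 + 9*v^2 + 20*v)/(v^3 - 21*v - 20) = v*(v + 5)/(v^2 - 4*v - 5)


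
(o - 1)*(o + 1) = o^2 - 1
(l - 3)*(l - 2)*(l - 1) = l^3 - 6*l^2 + 11*l - 6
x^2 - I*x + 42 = (x - 7*I)*(x + 6*I)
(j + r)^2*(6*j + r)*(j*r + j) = 6*j^4*r + 6*j^4 + 13*j^3*r^2 + 13*j^3*r + 8*j^2*r^3 + 8*j^2*r^2 + j*r^4 + j*r^3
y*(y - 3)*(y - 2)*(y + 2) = y^4 - 3*y^3 - 4*y^2 + 12*y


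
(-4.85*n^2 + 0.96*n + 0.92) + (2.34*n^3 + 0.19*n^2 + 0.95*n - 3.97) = 2.34*n^3 - 4.66*n^2 + 1.91*n - 3.05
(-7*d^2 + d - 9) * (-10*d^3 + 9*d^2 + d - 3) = 70*d^5 - 73*d^4 + 92*d^3 - 59*d^2 - 12*d + 27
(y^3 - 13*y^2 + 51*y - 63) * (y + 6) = y^4 - 7*y^3 - 27*y^2 + 243*y - 378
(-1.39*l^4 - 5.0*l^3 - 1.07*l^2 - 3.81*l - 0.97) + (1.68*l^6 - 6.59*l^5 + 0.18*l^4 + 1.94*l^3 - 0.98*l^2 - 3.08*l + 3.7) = 1.68*l^6 - 6.59*l^5 - 1.21*l^4 - 3.06*l^3 - 2.05*l^2 - 6.89*l + 2.73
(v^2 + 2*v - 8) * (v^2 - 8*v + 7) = v^4 - 6*v^3 - 17*v^2 + 78*v - 56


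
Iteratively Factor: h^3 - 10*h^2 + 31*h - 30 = (h - 2)*(h^2 - 8*h + 15) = (h - 5)*(h - 2)*(h - 3)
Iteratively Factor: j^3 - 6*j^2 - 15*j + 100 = (j + 4)*(j^2 - 10*j + 25) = (j - 5)*(j + 4)*(j - 5)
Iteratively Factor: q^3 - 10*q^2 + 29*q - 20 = (q - 5)*(q^2 - 5*q + 4) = (q - 5)*(q - 4)*(q - 1)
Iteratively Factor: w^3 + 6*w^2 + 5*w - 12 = (w + 4)*(w^2 + 2*w - 3) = (w + 3)*(w + 4)*(w - 1)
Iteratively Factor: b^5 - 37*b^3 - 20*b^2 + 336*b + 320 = (b - 5)*(b^4 + 5*b^3 - 12*b^2 - 80*b - 64) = (b - 5)*(b + 4)*(b^3 + b^2 - 16*b - 16) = (b - 5)*(b + 1)*(b + 4)*(b^2 - 16) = (b - 5)*(b + 1)*(b + 4)^2*(b - 4)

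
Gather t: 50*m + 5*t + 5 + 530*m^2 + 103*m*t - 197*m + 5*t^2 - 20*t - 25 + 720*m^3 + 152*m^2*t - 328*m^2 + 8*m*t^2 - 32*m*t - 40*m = 720*m^3 + 202*m^2 - 187*m + t^2*(8*m + 5) + t*(152*m^2 + 71*m - 15) - 20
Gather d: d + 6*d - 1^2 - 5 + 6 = 7*d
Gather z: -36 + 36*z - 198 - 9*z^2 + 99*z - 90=-9*z^2 + 135*z - 324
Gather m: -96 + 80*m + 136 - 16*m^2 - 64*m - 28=-16*m^2 + 16*m + 12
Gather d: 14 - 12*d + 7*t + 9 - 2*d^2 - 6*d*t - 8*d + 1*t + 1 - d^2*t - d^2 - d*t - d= d^2*(-t - 3) + d*(-7*t - 21) + 8*t + 24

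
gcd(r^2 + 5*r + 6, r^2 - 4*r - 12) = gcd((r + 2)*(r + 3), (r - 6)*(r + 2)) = r + 2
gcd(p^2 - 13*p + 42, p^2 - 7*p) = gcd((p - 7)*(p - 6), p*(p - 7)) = p - 7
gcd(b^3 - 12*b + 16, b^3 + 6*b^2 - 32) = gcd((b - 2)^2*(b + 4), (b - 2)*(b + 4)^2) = b^2 + 2*b - 8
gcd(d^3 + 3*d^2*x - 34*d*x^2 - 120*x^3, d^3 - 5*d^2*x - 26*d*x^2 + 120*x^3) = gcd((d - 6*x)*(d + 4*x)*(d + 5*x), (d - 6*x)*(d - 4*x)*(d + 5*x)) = -d^2 + d*x + 30*x^2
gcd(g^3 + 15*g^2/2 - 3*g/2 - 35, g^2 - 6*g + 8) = g - 2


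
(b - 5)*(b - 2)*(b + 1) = b^3 - 6*b^2 + 3*b + 10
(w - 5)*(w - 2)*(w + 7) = w^3 - 39*w + 70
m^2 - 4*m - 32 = (m - 8)*(m + 4)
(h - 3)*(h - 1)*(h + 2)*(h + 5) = h^4 + 3*h^3 - 15*h^2 - 19*h + 30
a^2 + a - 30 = (a - 5)*(a + 6)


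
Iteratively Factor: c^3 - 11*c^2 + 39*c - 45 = (c - 3)*(c^2 - 8*c + 15) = (c - 5)*(c - 3)*(c - 3)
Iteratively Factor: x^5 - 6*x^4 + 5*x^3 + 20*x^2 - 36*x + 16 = (x - 1)*(x^4 - 5*x^3 + 20*x - 16) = (x - 2)*(x - 1)*(x^3 - 3*x^2 - 6*x + 8) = (x - 4)*(x - 2)*(x - 1)*(x^2 + x - 2) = (x - 4)*(x - 2)*(x - 1)*(x + 2)*(x - 1)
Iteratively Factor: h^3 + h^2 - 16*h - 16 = (h + 1)*(h^2 - 16) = (h - 4)*(h + 1)*(h + 4)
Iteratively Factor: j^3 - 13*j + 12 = (j - 3)*(j^2 + 3*j - 4) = (j - 3)*(j + 4)*(j - 1)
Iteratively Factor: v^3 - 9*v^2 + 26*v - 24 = (v - 3)*(v^2 - 6*v + 8) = (v - 3)*(v - 2)*(v - 4)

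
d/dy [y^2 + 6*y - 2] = 2*y + 6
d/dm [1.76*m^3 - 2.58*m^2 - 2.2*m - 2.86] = 5.28*m^2 - 5.16*m - 2.2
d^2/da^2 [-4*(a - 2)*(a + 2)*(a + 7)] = -24*a - 56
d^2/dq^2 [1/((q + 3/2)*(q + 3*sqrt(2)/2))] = 32*((2*q + 3)^2 + (2*q + 3)*(2*q + 3*sqrt(2)) + (2*q + 3*sqrt(2))^2)/((2*q + 3)^3*(2*q + 3*sqrt(2))^3)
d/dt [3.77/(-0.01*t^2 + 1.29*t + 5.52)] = (0.0754*t - 4.8633)/(-0.01*t^2 + 1.29*t + 5.52)^2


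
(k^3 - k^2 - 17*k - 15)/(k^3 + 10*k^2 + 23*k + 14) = (k^2 - 2*k - 15)/(k^2 + 9*k + 14)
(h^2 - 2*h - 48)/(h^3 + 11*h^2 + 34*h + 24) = (h - 8)/(h^2 + 5*h + 4)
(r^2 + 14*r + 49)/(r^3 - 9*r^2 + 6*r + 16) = (r^2 + 14*r + 49)/(r^3 - 9*r^2 + 6*r + 16)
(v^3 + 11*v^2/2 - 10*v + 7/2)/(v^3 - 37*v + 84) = (2*v^2 - 3*v + 1)/(2*(v^2 - 7*v + 12))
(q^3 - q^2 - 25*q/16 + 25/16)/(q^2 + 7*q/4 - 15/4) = (4*q^2 + q - 5)/(4*(q + 3))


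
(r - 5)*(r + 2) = r^2 - 3*r - 10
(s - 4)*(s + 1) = s^2 - 3*s - 4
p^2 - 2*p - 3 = (p - 3)*(p + 1)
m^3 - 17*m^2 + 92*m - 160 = (m - 8)*(m - 5)*(m - 4)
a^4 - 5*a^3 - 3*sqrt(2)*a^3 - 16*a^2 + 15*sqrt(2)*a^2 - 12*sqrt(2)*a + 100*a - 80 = (a - 4)*(a - 1)*(a - 5*sqrt(2))*(a + 2*sqrt(2))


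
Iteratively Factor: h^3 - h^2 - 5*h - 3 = (h + 1)*(h^2 - 2*h - 3) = (h - 3)*(h + 1)*(h + 1)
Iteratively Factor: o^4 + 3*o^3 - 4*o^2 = (o)*(o^3 + 3*o^2 - 4*o) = o^2*(o^2 + 3*o - 4) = o^2*(o + 4)*(o - 1)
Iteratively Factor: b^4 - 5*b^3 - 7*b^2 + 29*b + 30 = (b + 1)*(b^3 - 6*b^2 - b + 30) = (b - 5)*(b + 1)*(b^2 - b - 6) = (b - 5)*(b - 3)*(b + 1)*(b + 2)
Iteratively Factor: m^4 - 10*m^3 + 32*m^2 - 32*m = (m - 4)*(m^3 - 6*m^2 + 8*m) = (m - 4)*(m - 2)*(m^2 - 4*m) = m*(m - 4)*(m - 2)*(m - 4)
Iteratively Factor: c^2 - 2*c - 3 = (c - 3)*(c + 1)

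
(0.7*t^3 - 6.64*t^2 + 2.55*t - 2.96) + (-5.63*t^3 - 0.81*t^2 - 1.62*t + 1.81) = -4.93*t^3 - 7.45*t^2 + 0.93*t - 1.15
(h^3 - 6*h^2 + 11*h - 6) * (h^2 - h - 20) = h^5 - 7*h^4 - 3*h^3 + 103*h^2 - 214*h + 120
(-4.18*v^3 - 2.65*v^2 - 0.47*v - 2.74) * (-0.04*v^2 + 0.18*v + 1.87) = 0.1672*v^5 - 0.6464*v^4 - 8.2748*v^3 - 4.9305*v^2 - 1.3721*v - 5.1238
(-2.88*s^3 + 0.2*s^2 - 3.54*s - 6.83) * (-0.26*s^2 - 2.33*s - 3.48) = 0.7488*s^5 + 6.6584*s^4 + 10.4768*s^3 + 9.328*s^2 + 28.2331*s + 23.7684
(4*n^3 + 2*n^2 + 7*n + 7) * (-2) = -8*n^3 - 4*n^2 - 14*n - 14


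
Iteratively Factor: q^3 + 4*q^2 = (q + 4)*(q^2) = q*(q + 4)*(q)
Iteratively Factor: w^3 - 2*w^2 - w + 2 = (w - 2)*(w^2 - 1) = (w - 2)*(w - 1)*(w + 1)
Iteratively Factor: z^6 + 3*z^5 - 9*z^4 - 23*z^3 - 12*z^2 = (z)*(z^5 + 3*z^4 - 9*z^3 - 23*z^2 - 12*z) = z*(z + 1)*(z^4 + 2*z^3 - 11*z^2 - 12*z) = z*(z + 1)^2*(z^3 + z^2 - 12*z) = z^2*(z + 1)^2*(z^2 + z - 12) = z^2*(z + 1)^2*(z + 4)*(z - 3)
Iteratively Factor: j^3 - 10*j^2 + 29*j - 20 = (j - 1)*(j^2 - 9*j + 20) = (j - 4)*(j - 1)*(j - 5)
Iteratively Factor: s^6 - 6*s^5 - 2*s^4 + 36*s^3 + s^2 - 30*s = (s - 1)*(s^5 - 5*s^4 - 7*s^3 + 29*s^2 + 30*s) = (s - 5)*(s - 1)*(s^4 - 7*s^2 - 6*s) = s*(s - 5)*(s - 1)*(s^3 - 7*s - 6) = s*(s - 5)*(s - 1)*(s + 2)*(s^2 - 2*s - 3) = s*(s - 5)*(s - 3)*(s - 1)*(s + 2)*(s + 1)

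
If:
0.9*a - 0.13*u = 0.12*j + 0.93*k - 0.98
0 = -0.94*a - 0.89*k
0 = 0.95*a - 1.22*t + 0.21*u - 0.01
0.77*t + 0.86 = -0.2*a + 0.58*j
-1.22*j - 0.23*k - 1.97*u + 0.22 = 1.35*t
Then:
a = -0.48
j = 0.77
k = 0.51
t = -0.41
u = -0.15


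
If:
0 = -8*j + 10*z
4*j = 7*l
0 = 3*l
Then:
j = 0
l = 0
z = 0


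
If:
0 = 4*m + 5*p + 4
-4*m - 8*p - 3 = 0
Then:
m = -17/12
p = 1/3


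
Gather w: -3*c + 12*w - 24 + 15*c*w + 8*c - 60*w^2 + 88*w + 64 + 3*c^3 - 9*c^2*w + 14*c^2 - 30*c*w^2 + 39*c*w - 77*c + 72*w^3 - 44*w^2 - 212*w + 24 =3*c^3 + 14*c^2 - 72*c + 72*w^3 + w^2*(-30*c - 104) + w*(-9*c^2 + 54*c - 112) + 64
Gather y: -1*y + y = 0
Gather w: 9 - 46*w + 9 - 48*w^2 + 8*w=-48*w^2 - 38*w + 18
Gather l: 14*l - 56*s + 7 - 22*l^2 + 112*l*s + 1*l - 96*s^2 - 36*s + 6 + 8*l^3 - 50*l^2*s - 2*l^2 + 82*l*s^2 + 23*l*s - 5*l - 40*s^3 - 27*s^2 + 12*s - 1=8*l^3 + l^2*(-50*s - 24) + l*(82*s^2 + 135*s + 10) - 40*s^3 - 123*s^2 - 80*s + 12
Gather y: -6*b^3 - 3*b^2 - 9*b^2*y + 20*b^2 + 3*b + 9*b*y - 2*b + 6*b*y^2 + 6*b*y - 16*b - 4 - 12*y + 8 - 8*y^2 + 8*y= -6*b^3 + 17*b^2 - 15*b + y^2*(6*b - 8) + y*(-9*b^2 + 15*b - 4) + 4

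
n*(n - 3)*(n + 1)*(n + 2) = n^4 - 7*n^2 - 6*n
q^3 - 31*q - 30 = (q - 6)*(q + 1)*(q + 5)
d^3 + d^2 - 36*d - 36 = (d - 6)*(d + 1)*(d + 6)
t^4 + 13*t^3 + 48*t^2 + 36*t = t*(t + 1)*(t + 6)^2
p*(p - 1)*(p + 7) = p^3 + 6*p^2 - 7*p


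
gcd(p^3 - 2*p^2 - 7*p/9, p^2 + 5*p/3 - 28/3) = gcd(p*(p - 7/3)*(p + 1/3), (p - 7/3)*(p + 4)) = p - 7/3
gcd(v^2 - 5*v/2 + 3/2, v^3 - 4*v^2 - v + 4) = v - 1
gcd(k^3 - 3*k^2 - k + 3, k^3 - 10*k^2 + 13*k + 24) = k^2 - 2*k - 3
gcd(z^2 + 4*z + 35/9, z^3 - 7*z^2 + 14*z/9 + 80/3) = z + 5/3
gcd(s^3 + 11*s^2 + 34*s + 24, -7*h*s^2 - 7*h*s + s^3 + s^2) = s + 1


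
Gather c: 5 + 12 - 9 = 8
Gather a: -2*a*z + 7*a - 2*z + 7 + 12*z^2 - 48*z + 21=a*(7 - 2*z) + 12*z^2 - 50*z + 28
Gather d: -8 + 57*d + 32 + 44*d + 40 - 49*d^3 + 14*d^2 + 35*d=-49*d^3 + 14*d^2 + 136*d + 64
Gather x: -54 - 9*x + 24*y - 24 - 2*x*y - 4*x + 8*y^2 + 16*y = x*(-2*y - 13) + 8*y^2 + 40*y - 78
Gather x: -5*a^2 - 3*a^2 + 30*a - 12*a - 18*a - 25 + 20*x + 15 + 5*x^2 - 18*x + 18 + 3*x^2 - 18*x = -8*a^2 + 8*x^2 - 16*x + 8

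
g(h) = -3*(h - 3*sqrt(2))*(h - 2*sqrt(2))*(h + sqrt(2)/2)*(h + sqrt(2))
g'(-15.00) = 50288.08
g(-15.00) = -199849.88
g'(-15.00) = 50288.08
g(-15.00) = -199849.88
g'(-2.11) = 230.58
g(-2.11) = -91.87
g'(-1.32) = 34.23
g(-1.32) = 4.00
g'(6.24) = -1161.34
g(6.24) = -1087.02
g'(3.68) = -5.74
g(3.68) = 32.12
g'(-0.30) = -54.42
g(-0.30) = -19.34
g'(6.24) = -1161.34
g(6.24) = -1087.02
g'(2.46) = 65.31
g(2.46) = -24.18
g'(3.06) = 54.86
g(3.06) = 13.85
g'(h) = -3*(h - 3*sqrt(2))*(h - 2*sqrt(2))*(h + sqrt(2)/2) - 3*(h - 3*sqrt(2))*(h - 2*sqrt(2))*(h + sqrt(2)) - 3*(h - 3*sqrt(2))*(h + sqrt(2)/2)*(h + sqrt(2)) - 3*(h - 2*sqrt(2))*(h + sqrt(2)/2)*(h + sqrt(2))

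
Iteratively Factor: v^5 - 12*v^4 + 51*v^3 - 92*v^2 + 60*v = (v - 5)*(v^4 - 7*v^3 + 16*v^2 - 12*v) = (v - 5)*(v - 3)*(v^3 - 4*v^2 + 4*v) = v*(v - 5)*(v - 3)*(v^2 - 4*v + 4) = v*(v - 5)*(v - 3)*(v - 2)*(v - 2)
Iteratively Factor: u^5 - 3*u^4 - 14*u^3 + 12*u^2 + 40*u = (u - 2)*(u^4 - u^3 - 16*u^2 - 20*u) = (u - 5)*(u - 2)*(u^3 + 4*u^2 + 4*u) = u*(u - 5)*(u - 2)*(u^2 + 4*u + 4) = u*(u - 5)*(u - 2)*(u + 2)*(u + 2)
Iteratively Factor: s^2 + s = (s)*(s + 1)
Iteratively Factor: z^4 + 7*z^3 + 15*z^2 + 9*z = (z)*(z^3 + 7*z^2 + 15*z + 9) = z*(z + 3)*(z^2 + 4*z + 3) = z*(z + 1)*(z + 3)*(z + 3)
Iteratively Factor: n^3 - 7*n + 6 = (n - 1)*(n^2 + n - 6) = (n - 2)*(n - 1)*(n + 3)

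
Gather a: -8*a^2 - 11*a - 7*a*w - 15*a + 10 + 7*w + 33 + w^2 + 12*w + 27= -8*a^2 + a*(-7*w - 26) + w^2 + 19*w + 70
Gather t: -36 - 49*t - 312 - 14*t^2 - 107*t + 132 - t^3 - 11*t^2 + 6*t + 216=-t^3 - 25*t^2 - 150*t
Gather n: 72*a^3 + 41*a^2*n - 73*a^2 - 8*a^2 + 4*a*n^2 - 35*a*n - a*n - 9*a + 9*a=72*a^3 - 81*a^2 + 4*a*n^2 + n*(41*a^2 - 36*a)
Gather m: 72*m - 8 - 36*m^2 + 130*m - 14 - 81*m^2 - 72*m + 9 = -117*m^2 + 130*m - 13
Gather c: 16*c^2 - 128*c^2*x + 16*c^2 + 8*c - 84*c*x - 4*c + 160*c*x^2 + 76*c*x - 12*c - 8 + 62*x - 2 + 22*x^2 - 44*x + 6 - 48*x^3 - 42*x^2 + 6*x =c^2*(32 - 128*x) + c*(160*x^2 - 8*x - 8) - 48*x^3 - 20*x^2 + 24*x - 4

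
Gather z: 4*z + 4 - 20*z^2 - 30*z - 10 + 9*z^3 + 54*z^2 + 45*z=9*z^3 + 34*z^2 + 19*z - 6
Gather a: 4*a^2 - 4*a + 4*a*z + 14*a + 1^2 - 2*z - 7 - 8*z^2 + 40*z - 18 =4*a^2 + a*(4*z + 10) - 8*z^2 + 38*z - 24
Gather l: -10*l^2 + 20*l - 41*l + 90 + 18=-10*l^2 - 21*l + 108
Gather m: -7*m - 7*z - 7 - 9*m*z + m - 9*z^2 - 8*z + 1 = m*(-9*z - 6) - 9*z^2 - 15*z - 6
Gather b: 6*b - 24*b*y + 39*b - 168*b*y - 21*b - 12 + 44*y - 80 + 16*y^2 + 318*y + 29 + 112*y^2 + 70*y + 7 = b*(24 - 192*y) + 128*y^2 + 432*y - 56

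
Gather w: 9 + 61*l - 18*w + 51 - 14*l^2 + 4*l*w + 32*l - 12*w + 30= -14*l^2 + 93*l + w*(4*l - 30) + 90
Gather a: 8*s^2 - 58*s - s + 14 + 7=8*s^2 - 59*s + 21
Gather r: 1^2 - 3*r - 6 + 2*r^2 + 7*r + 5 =2*r^2 + 4*r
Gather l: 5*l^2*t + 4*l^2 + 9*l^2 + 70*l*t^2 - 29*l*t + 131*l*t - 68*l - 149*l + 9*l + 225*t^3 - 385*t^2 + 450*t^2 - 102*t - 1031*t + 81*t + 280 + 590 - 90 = l^2*(5*t + 13) + l*(70*t^2 + 102*t - 208) + 225*t^3 + 65*t^2 - 1052*t + 780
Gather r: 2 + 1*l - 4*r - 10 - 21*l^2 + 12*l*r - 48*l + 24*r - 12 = -21*l^2 - 47*l + r*(12*l + 20) - 20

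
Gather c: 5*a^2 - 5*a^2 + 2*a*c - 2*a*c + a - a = 0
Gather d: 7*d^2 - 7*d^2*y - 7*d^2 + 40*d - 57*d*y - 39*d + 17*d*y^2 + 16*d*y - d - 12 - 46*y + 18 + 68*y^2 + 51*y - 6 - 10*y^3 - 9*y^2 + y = -7*d^2*y + d*(17*y^2 - 41*y) - 10*y^3 + 59*y^2 + 6*y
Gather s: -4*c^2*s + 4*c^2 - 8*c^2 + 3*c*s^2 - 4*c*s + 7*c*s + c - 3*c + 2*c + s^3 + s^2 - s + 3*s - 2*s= -4*c^2 + s^3 + s^2*(3*c + 1) + s*(-4*c^2 + 3*c)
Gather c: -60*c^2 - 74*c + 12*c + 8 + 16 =-60*c^2 - 62*c + 24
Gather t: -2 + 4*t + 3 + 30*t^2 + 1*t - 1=30*t^2 + 5*t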